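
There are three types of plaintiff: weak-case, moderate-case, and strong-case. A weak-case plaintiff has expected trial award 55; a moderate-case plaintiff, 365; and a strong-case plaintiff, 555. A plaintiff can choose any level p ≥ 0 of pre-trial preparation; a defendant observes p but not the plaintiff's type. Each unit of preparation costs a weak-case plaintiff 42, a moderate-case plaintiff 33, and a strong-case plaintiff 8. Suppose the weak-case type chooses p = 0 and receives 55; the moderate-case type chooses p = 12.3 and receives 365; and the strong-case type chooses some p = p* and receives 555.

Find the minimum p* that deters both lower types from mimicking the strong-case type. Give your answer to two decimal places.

18.06

Moderate-case type (on-path payoff 365 − 33×12.3 = -40.9) won't mimic when -40.9 ≥ 555 − 33·p*, i.e. p* ≥ 18.06.
Weak-case type (on-path payoff 55) won't mimic when 55 ≥ 555 − 42·p*, i.e. p* ≥ 11.90.
Both must hold, so p* = max(11.90, 18.06) = 18.06. The moderate-case type's constraint binds.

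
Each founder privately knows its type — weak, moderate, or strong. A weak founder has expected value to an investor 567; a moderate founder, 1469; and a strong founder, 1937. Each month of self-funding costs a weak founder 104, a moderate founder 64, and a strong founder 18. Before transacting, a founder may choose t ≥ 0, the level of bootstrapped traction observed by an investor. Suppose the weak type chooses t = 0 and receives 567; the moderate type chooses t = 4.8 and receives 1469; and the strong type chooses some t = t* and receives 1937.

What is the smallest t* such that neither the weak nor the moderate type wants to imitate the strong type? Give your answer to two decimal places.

13.17

Weak type (on-path payoff 567) won't mimic when 567 ≥ 1937 − 104·t*, i.e. t* ≥ 13.17.
Moderate type (on-path payoff 1469 − 64×4.8 = 1161.8) won't mimic when 1161.8 ≥ 1937 − 64·t*, i.e. t* ≥ 12.11.
Both must hold, so t* = max(13.17, 12.11) = 13.17. The weak type's constraint binds.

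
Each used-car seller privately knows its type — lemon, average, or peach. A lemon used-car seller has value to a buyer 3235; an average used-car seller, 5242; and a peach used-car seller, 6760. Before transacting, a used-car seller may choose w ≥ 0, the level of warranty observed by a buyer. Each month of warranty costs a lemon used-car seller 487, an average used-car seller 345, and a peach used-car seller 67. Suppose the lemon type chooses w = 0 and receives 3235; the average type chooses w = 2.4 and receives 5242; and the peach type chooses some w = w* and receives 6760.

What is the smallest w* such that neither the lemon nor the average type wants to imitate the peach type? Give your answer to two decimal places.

Lemon type (on-path payoff 3235) won't mimic when 3235 ≥ 6760 − 487·w*, i.e. w* ≥ 7.24.
Average type (on-path payoff 5242 − 345×2.4 = 4414) won't mimic when 4414 ≥ 6760 − 345·w*, i.e. w* ≥ 6.80.
Both must hold, so w* = max(7.24, 6.80) = 7.24. The lemon type's constraint binds.

7.24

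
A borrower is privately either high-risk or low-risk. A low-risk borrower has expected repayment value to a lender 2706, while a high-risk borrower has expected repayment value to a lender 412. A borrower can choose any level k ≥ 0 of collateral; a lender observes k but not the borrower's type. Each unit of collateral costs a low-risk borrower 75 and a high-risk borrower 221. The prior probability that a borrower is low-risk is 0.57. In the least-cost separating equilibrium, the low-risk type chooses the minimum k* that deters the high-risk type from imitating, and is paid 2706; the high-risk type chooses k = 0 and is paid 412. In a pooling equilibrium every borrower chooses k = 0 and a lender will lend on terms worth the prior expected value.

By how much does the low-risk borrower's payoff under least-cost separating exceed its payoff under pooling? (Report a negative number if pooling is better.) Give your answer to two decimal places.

Least-cost separating signal: k* solves 412 = 2706 − 221·k*, so k* = (2706 − 412)/221 ≈ 10.3801.
Low-risk type's separating payoff: 2706 − 75 × k* = 2706 − 75 × (2706 − 412)/221 = 2706 − 172050/221 ≈ 1927.4932.
Pooling payoff: 0.57 × 2706 + 0.43 × 412 = 1719.58.
Difference: 1927.4932 − 1719.58 = 207.9132, i.e. 207.91 to two decimal places.
The low-risk type prefers to separate.

207.91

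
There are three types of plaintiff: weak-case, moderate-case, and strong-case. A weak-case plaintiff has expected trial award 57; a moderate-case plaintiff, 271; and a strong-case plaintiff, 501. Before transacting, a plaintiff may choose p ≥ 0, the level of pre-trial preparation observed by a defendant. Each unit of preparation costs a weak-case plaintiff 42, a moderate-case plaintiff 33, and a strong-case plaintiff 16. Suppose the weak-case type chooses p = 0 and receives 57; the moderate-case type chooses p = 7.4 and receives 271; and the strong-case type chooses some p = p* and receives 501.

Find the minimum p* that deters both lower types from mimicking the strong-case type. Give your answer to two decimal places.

Weak-case type (on-path payoff 57) won't mimic when 57 ≥ 501 − 42·p*, i.e. p* ≥ 10.57.
Moderate-case type (on-path payoff 271 − 33×7.4 = 26.8) won't mimic when 26.8 ≥ 501 − 33·p*, i.e. p* ≥ 14.37.
Both must hold, so p* = max(10.57, 14.37) = 14.37. The moderate-case type's constraint binds.

14.37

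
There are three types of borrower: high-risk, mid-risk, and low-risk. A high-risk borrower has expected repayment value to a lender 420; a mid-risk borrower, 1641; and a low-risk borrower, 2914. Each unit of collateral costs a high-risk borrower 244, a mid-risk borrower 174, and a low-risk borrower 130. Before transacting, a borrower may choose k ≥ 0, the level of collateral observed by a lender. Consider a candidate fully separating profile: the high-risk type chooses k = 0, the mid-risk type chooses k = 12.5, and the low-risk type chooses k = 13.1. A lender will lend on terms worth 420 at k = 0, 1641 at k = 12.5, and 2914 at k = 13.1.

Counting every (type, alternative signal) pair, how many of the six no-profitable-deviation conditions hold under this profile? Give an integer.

4

Low-risk (own payoff 2914 − 130×13.1 = 1211): to k=0 gives 420 → no gain ✓; to k=12.5 gives 1641 − 130×12.5 = 16 → no gain ✓.
Mid-risk (own payoff 1641 − 174×12.5 = -534): to k=0 gives 420 → profitable ✗; to k=13.1 gives 2914 − 174×13.1 = 634.6 → profitable ✗.
High-risk (own payoff 420): to k=12.5 gives 1641 − 244×12.5 = -1409 → no gain ✓; to k=13.1 gives 2914 − 244×13.1 = -282.4 → no gain ✓.
4 of the 6 constraints hold; not an equilibrium.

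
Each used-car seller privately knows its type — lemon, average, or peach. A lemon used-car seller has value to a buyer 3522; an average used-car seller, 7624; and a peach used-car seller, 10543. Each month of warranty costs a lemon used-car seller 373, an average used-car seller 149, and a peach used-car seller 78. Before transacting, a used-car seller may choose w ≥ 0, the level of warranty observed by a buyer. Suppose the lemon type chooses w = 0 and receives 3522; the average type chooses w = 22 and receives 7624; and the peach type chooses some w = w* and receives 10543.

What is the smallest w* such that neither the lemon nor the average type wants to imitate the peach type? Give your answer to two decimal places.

Lemon type (on-path payoff 3522) won't mimic when 3522 ≥ 10543 − 373·w*, i.e. w* ≥ 18.82.
Average type (on-path payoff 7624 − 149×22 = 4346) won't mimic when 4346 ≥ 10543 − 149·w*, i.e. w* ≥ 41.59.
Both must hold, so w* = max(18.82, 41.59) = 41.59. The average type's constraint binds.

41.59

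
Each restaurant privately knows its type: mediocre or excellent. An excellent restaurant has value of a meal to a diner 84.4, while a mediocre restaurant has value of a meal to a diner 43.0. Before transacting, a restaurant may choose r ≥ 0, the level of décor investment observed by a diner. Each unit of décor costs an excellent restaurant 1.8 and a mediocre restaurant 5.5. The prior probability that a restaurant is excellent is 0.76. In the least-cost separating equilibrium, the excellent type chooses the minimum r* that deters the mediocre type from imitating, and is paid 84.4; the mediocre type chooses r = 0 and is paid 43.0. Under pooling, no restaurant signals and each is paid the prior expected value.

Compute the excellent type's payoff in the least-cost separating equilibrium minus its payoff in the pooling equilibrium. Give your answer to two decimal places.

Least-cost separating signal: r* solves 43.0 = 84.4 − 5.5·r*, so r* = (84.4 − 43.0)/5.5 ≈ 7.5273.
Excellent type's separating payoff: 84.4 − 1.8 × r* = 84.4 − 1.8 × (84.4 − 43.0)/5.5 = 84.4 − 74.52/5.5 ≈ 70.8509.
Pooling payoff: 0.76 × 84.4 + 0.24 × 43.0 = 74.464.
Difference: 70.8509 − 74.464 = -3.6131, i.e. -3.61 to two decimal places.
The excellent type would prefer the pooling outcome.

-3.61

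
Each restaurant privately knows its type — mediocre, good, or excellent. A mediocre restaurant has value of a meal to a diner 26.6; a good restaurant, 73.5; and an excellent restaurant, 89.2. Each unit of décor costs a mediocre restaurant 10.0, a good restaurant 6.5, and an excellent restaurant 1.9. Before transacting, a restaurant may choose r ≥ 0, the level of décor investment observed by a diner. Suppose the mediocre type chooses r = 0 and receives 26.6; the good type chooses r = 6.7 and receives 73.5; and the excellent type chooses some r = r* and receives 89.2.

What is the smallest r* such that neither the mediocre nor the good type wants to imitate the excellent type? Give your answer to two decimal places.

Good type (on-path payoff 73.5 − 6.5×6.7 = 29.95) won't mimic when 29.95 ≥ 89.2 − 6.5·r*, i.e. r* ≥ 9.12.
Mediocre type (on-path payoff 26.6) won't mimic when 26.6 ≥ 89.2 − 10.0·r*, i.e. r* ≥ 6.26.
Both must hold, so r* = max(6.26, 9.12) = 9.12. The good type's constraint binds.

9.12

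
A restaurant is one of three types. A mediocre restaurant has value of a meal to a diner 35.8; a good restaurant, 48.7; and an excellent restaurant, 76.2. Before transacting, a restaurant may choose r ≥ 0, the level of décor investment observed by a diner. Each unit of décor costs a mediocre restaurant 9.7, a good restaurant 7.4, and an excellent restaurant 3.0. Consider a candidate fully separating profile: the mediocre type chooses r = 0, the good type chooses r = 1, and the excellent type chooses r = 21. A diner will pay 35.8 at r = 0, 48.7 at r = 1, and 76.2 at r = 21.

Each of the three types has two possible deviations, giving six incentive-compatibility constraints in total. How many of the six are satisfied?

3

Excellent (own payoff 76.2 − 3.0×21 = 13.2): to r=0 gives 35.8 → profitable ✗; to r=1 gives 48.7 − 3.0×1 = 45.7 → profitable ✗.
Mediocre (own payoff 35.8): to r=1 gives 48.7 − 9.7×1 = 39 → profitable ✗; to r=21 gives 76.2 − 9.7×21 = -127.5 → no gain ✓.
Good (own payoff 48.7 − 7.4×1 = 41.3): to r=0 gives 35.8 → no gain ✓; to r=21 gives 76.2 − 7.4×21 = -79.2 → no gain ✓.
3 of the 6 constraints hold; not an equilibrium.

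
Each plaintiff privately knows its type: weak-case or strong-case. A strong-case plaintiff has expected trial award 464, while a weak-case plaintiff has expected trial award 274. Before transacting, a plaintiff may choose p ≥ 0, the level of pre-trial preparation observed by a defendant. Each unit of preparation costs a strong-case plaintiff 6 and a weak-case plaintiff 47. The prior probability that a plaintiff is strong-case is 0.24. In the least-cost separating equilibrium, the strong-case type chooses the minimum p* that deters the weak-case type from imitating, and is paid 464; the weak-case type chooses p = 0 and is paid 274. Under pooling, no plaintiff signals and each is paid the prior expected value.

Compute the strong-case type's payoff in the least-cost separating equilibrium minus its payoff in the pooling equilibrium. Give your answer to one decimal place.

Least-cost separating signal: p* solves 274 = 464 − 47·p*, so p* = (464 − 274)/47 ≈ 4.0426.
Strong-case type's separating payoff: 464 − 6 × p* = 464 − 6 × (464 − 274)/47 = 464 − 1140/47 ≈ 439.745.
Pooling payoff: 0.24 × 464 + 0.76 × 274 = 319.6.
Difference: 439.745 − 319.6 = 120.145, i.e. 120.1 to one decimal place.
The strong-case type prefers to separate.

120.1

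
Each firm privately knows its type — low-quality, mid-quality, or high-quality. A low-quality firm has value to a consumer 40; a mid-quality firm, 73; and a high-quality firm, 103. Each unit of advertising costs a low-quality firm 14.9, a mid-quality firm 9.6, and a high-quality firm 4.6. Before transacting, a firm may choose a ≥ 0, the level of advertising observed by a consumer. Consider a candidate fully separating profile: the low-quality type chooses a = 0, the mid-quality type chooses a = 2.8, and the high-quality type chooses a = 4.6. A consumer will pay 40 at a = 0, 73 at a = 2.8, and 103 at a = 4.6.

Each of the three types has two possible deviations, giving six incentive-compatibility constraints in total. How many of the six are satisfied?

5

Low-quality (own payoff 40): to a=2.8 gives 73 − 14.9×2.8 = 31.28 → no gain ✓; to a=4.6 gives 103 − 14.9×4.6 = 34.46 → no gain ✓.
Mid-quality (own payoff 73 − 9.6×2.8 = 46.12): to a=0 gives 40 → no gain ✓; to a=4.6 gives 103 − 9.6×4.6 = 58.84 → profitable ✗.
High-quality (own payoff 103 − 4.6×4.6 = 81.84): to a=0 gives 40 → no gain ✓; to a=2.8 gives 73 − 4.6×2.8 = 60.12 → no gain ✓.
5 of the 6 constraints hold; not an equilibrium.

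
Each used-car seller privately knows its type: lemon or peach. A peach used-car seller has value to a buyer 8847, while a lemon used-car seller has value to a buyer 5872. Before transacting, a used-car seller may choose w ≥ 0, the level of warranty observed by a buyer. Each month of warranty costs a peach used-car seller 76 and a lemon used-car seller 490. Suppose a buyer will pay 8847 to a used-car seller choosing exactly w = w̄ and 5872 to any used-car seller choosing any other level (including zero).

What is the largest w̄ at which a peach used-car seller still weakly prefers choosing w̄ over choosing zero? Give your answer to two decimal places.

39.14

Choosing w̄ yields the peach type 8847 − 76·w̄; choosing zero yields 5872.
The peach type is indifferent at 8847 − 76·w̄ = 5872, i.e. w̄ = (8847 − 5872) / 76 ≈ 39.14.
For any w̄ above 39.14 the peach type would rather pool at zero, so separation collapses.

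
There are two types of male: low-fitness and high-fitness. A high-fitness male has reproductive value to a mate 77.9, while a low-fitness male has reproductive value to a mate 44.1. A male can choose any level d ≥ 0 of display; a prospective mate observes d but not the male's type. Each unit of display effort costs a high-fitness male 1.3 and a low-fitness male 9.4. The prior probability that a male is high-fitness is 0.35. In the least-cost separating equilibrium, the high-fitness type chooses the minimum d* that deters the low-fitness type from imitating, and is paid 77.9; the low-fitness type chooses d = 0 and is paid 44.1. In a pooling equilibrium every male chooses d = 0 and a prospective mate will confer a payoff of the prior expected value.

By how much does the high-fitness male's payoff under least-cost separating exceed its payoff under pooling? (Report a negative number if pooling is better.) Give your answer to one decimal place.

Least-cost separating signal: d* solves 44.1 = 77.9 − 9.4·d*, so d* = (77.9 − 44.1)/9.4 ≈ 3.5957.
High-fitness type's separating payoff: 77.9 − 1.3 × d* = 77.9 − 1.3 × (77.9 − 44.1)/9.4 = 77.9 − 43.94/9.4 ≈ 73.226.
Pooling payoff: 0.35 × 77.9 + 0.65 × 44.1 = 55.93.
Difference: 73.226 − 55.93 = 17.296, i.e. 17.3 to one decimal place.
The high-fitness type prefers to separate.

17.3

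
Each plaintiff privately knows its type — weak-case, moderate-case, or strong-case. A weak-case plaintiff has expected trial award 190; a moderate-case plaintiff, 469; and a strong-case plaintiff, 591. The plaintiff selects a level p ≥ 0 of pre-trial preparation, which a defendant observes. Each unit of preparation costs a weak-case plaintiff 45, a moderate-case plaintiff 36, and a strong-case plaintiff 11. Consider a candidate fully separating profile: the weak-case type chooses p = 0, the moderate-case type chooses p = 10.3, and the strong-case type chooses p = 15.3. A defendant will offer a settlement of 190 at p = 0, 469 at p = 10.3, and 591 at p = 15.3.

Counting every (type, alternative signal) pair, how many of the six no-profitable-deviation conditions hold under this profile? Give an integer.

5

Strong-case (own payoff 591 − 11×15.3 = 422.7): to p=0 gives 190 → no gain ✓; to p=10.3 gives 469 − 11×10.3 = 355.7 → no gain ✓.
Weak-case (own payoff 190): to p=10.3 gives 469 − 45×10.3 = 5.5 → no gain ✓; to p=15.3 gives 591 − 45×15.3 = -97.5 → no gain ✓.
Moderate-case (own payoff 469 − 36×10.3 = 98.2): to p=0 gives 190 → profitable ✗; to p=15.3 gives 591 − 36×15.3 = 40.2 → no gain ✓.
5 of the 6 constraints hold; not an equilibrium.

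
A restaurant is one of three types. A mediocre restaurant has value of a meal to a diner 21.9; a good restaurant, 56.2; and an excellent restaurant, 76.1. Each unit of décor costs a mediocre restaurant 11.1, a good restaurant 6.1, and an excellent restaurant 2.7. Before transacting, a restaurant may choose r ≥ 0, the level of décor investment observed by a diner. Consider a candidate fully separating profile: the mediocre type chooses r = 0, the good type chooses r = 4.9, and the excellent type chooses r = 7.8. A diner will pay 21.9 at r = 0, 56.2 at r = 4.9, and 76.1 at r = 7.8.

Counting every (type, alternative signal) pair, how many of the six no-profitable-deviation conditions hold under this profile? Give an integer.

Excellent (own payoff 76.1 − 2.7×7.8 = 55.04): to r=0 gives 21.9 → no gain ✓; to r=4.9 gives 56.2 − 2.7×4.9 = 42.97 → no gain ✓.
Good (own payoff 56.2 − 6.1×4.9 = 26.31): to r=0 gives 21.9 → no gain ✓; to r=7.8 gives 76.1 − 6.1×7.8 = 28.52 → profitable ✗.
Mediocre (own payoff 21.9): to r=4.9 gives 56.2 − 11.1×4.9 = 1.81 → no gain ✓; to r=7.8 gives 76.1 − 11.1×7.8 = -10.48 → no gain ✓.
5 of the 6 constraints hold; not an equilibrium.

5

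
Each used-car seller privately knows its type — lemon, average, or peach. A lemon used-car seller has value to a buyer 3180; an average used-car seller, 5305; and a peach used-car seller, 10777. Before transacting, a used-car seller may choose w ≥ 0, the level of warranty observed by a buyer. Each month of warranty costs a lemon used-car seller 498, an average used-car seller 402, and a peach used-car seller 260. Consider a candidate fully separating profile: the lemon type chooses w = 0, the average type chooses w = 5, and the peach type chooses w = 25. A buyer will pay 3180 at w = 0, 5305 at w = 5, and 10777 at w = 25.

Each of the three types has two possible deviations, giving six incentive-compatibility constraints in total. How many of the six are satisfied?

Average (own payoff 5305 − 402×5 = 3295): to w=0 gives 3180 → no gain ✓; to w=25 gives 10777 − 402×25 = 727 → no gain ✓.
Lemon (own payoff 3180): to w=5 gives 5305 − 498×5 = 2815 → no gain ✓; to w=25 gives 10777 − 498×25 = -1673 → no gain ✓.
Peach (own payoff 10777 − 260×25 = 4277): to w=0 gives 3180 → no gain ✓; to w=5 gives 5305 − 260×5 = 4005 → no gain ✓.
6 of the 6 constraints hold; this profile is a separating equilibrium.

6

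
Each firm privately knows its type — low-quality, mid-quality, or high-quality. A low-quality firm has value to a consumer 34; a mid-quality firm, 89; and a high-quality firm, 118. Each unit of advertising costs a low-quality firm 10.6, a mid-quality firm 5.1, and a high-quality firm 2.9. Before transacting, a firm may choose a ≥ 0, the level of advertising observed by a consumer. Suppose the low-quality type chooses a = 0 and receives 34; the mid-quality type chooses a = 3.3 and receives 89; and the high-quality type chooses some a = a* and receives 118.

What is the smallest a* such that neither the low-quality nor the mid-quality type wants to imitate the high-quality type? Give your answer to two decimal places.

8.99

Mid-quality type (on-path payoff 89 − 5.1×3.3 = 72.17) won't mimic when 72.17 ≥ 118 − 5.1·a*, i.e. a* ≥ 8.99.
Low-quality type (on-path payoff 34) won't mimic when 34 ≥ 118 − 10.6·a*, i.e. a* ≥ 7.92.
Both must hold, so a* = max(7.92, 8.99) = 8.99. The mid-quality type's constraint binds.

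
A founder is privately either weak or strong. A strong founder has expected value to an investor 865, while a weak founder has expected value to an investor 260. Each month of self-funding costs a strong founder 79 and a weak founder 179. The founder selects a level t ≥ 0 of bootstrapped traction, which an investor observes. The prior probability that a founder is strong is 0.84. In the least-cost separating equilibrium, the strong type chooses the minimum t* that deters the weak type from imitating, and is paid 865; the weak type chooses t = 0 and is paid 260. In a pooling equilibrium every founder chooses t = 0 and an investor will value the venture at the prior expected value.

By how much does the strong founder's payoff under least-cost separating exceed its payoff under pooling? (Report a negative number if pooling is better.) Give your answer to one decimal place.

Least-cost separating signal: t* solves 260 = 865 − 179·t*, so t* = (865 − 260)/179 ≈ 3.3799.
Strong type's separating payoff: 865 − 79 × t* = 865 − 79 × (865 − 260)/179 = 865 − 47795/179 ≈ 597.989.
Pooling payoff: 0.84 × 865 + 0.16 × 260 = 768.2.
Difference: 597.989 − 768.2 = -170.211, i.e. -170.2 to one decimal place.
The strong type would prefer the pooling outcome.

-170.2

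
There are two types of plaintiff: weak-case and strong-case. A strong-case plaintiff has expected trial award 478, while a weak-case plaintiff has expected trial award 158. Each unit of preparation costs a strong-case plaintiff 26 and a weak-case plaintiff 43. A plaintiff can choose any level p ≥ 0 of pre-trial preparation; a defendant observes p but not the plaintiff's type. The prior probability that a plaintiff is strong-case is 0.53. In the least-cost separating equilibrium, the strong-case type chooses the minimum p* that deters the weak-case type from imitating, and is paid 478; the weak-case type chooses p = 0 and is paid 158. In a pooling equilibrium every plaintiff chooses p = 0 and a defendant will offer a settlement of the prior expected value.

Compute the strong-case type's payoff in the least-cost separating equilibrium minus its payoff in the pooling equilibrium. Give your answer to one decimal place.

Least-cost separating signal: p* solves 158 = 478 − 43·p*, so p* = (478 − 158)/43 ≈ 7.4419.
Strong-case type's separating payoff: 478 − 26 × p* = 478 − 26 × (478 − 158)/43 = 478 − 8320/43 ≈ 284.512.
Pooling payoff: 0.53 × 478 + 0.47 × 158 = 327.6.
Difference: 284.512 − 327.6 = -43.088, i.e. -43.1 to one decimal place.
The strong-case type would prefer the pooling outcome.

-43.1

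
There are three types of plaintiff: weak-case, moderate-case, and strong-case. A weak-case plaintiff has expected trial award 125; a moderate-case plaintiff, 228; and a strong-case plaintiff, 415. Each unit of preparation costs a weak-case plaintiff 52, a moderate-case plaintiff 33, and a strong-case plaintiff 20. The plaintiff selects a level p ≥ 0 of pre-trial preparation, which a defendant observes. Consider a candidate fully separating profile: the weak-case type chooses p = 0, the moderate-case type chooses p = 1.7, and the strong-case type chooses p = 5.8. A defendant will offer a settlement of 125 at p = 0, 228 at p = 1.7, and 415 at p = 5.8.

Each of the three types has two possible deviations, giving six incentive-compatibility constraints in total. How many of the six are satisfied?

Weak-case (own payoff 125): to p=1.7 gives 228 − 52×1.7 = 139.6 → profitable ✗; to p=5.8 gives 415 − 52×5.8 = 113.4 → no gain ✓.
Moderate-case (own payoff 228 − 33×1.7 = 171.9): to p=0 gives 125 → no gain ✓; to p=5.8 gives 415 − 33×5.8 = 223.6 → profitable ✗.
Strong-case (own payoff 415 − 20×5.8 = 299): to p=0 gives 125 → no gain ✓; to p=1.7 gives 228 − 20×1.7 = 194 → no gain ✓.
4 of the 6 constraints hold; not an equilibrium.

4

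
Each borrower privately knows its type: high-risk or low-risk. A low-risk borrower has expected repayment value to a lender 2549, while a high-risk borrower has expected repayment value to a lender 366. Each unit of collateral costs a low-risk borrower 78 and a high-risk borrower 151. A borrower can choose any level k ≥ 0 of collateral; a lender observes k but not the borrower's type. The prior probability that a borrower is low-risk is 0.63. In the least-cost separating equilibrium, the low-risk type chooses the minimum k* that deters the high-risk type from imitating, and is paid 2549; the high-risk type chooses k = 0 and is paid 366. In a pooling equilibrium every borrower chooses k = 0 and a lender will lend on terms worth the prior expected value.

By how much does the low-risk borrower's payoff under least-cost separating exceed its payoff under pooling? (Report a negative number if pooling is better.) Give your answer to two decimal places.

-319.93

Least-cost separating signal: k* solves 366 = 2549 − 151·k*, so k* = (2549 − 366)/151 ≈ 14.4570.
Low-risk type's separating payoff: 2549 − 78 × k* = 2549 − 78 × (2549 − 366)/151 = 2549 − 170274/151 ≈ 1421.3576.
Pooling payoff: 0.63 × 2549 + 0.37 × 366 = 1741.29.
Difference: 1421.3576 − 1741.29 = -319.9324, i.e. -319.93 to two decimal places.
The low-risk type would prefer the pooling outcome.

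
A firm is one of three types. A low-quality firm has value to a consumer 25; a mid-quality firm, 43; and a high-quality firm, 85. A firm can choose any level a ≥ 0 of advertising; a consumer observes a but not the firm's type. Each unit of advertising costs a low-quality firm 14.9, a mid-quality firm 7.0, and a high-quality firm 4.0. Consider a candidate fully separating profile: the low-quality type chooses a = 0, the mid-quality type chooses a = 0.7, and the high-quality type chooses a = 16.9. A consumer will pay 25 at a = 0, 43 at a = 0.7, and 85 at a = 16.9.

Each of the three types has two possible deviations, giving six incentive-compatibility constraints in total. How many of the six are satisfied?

Mid-quality (own payoff 43 − 7.0×0.7 = 38.1): to a=0 gives 25 → no gain ✓; to a=16.9 gives 85 − 7.0×16.9 = -33.3 → no gain ✓.
Low-quality (own payoff 25): to a=0.7 gives 43 − 14.9×0.7 = 32.57 → profitable ✗; to a=16.9 gives 85 − 14.9×16.9 = -166.81 → no gain ✓.
High-quality (own payoff 85 − 4.0×16.9 = 17.4): to a=0 gives 25 → profitable ✗; to a=0.7 gives 43 − 4.0×0.7 = 40.2 → profitable ✗.
3 of the 6 constraints hold; not an equilibrium.

3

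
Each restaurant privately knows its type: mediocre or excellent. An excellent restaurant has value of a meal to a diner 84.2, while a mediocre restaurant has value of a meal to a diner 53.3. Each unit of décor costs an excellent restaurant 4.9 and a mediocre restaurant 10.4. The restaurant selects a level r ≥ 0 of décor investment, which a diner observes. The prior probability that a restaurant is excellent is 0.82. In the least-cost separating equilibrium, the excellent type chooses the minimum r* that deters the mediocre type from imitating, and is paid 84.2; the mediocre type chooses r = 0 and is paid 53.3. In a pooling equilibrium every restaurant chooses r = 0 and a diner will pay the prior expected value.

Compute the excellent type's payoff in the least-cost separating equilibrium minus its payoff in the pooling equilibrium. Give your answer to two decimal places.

Least-cost separating signal: r* solves 53.3 = 84.2 − 10.4·r*, so r* = (84.2 − 53.3)/10.4 ≈ 2.9712.
Excellent type's separating payoff: 84.2 − 4.9 × r* = 84.2 − 4.9 × (84.2 − 53.3)/10.4 = 84.2 − 151.41/10.4 ≈ 69.6413.
Pooling payoff: 0.82 × 84.2 + 0.18 × 53.3 = 78.638.
Difference: 69.6413 − 78.638 = -8.9967, i.e. -9.00 to two decimal places.
The excellent type would prefer the pooling outcome.

-9.00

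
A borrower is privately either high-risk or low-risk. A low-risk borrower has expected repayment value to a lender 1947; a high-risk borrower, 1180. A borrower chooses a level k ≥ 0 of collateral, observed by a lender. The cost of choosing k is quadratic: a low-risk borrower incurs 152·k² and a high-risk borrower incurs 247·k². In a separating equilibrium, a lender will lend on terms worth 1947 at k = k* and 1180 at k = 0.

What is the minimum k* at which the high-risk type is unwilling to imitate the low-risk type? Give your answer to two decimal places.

The high-risk type at k = 0 receives 1180; imitating at k* yields 1947 − 247·k*².
Indifference: 1180 = 1947 − 247·k*², so k*² = (1947 − 1180) / 247 ≈ 3.1053.
k* = √3.1053 ≈ 1.76.

1.76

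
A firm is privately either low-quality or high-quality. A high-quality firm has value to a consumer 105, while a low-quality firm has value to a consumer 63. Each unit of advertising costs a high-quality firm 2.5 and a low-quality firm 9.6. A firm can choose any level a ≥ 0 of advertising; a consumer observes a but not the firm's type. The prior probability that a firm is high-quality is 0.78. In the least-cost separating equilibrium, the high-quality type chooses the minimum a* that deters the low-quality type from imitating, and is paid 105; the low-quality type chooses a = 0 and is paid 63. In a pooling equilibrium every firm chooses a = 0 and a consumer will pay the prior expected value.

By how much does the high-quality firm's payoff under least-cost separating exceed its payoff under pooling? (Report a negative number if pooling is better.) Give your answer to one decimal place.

-1.7

Least-cost separating signal: a* solves 63 = 105 − 9.6·a*, so a* = (105 − 63)/9.6 = 4.375.
High-quality type's separating payoff: 105 − 2.5 × a* = 105 − 2.5 × (105 − 63)/9.6 = 105 − 105/9.6 ≈ 94.063.
Pooling payoff: 0.78 × 105 + 0.22 × 63 = 95.76.
Difference: 94.063 − 95.76 = -1.697, i.e. -1.7 to one decimal place.
The high-quality type would prefer the pooling outcome.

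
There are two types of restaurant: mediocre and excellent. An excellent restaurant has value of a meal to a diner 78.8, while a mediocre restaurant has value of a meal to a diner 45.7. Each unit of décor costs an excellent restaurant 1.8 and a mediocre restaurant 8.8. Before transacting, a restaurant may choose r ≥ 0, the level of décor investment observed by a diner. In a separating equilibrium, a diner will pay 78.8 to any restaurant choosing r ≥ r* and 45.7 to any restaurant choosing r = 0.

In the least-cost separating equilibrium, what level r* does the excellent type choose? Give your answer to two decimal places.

3.76

A mediocre restaurant choosing r = 0 receives 45.7.
Imitating at r* instead would pay 78.8 at cost 8.8·r*, netting 78.8 − 8.8·r*.
Indifference: 45.7 = 78.8 − 8.8·r*, so r* = (78.8 − 45.7) / 8.8 ≈ 3.76.
This is the mediocre type's binding incentive-compatibility constraint; any r ≥ 3.76 sustains separation on that side.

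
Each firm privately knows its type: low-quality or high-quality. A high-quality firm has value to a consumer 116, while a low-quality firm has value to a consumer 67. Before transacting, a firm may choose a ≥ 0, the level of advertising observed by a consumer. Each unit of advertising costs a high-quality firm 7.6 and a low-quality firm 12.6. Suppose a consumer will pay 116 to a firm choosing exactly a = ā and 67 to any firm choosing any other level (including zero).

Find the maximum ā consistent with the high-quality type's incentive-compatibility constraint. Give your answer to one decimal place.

Choosing ā yields the high-quality type 116 − 7.6·ā; choosing zero yields 67.
The high-quality type is indifferent at 116 − 7.6·ā = 67, i.e. ā = (116 − 67) / 7.6 ≈ 6.4.
For any ā above 6.4 the high-quality type would rather pool at zero, so separation collapses.

6.4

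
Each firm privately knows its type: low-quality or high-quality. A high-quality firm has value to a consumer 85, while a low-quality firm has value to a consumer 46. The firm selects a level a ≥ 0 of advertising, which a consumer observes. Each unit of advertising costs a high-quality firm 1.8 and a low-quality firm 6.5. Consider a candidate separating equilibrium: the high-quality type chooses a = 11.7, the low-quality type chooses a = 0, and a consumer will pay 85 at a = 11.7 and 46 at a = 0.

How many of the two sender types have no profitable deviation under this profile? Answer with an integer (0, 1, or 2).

High-quality type: signal → 85 − 1.8 × 11.7 = 63.94; deviate to 0 → 46. IC holds (63.94 ≥ 46).
Low-quality type: stay at 0 → 46; mimic → 85 − 6.5 × 11.7 = 8.95. IC holds (46 ≥ 8.95).
2 of 2 constraints hold, so this is a separating equilibrium.

2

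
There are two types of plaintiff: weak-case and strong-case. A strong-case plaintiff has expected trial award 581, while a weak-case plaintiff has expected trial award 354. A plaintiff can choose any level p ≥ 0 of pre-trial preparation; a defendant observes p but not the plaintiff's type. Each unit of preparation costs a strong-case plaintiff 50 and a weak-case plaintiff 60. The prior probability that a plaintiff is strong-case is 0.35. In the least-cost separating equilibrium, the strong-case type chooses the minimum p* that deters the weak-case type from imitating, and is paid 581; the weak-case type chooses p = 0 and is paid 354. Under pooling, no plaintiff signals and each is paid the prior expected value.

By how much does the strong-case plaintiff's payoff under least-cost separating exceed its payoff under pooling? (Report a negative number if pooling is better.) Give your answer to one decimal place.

Least-cost separating signal: p* solves 354 = 581 − 60·p*, so p* = (581 − 354)/60 ≈ 3.7833.
Strong-case type's separating payoff: 581 − 50 × p* = 581 − 50 × (581 − 354)/60 = 581 − 11350/60 ≈ 391.833.
Pooling payoff: 0.35 × 581 + 0.65 × 354 = 433.45.
Difference: 391.833 − 433.45 = -41.617, i.e. -41.6 to one decimal place.
The strong-case type would prefer the pooling outcome.

-41.6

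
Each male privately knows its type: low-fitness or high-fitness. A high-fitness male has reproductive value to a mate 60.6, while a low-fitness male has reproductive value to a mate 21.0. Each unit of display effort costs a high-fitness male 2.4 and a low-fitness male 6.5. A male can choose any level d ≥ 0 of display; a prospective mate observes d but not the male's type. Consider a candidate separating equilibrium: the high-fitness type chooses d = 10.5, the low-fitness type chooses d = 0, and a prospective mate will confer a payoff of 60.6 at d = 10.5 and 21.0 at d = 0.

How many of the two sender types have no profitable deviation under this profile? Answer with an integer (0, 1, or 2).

2

Low-fitness type: stay at 0 → 21.0; mimic → 60.6 − 6.5 × 10.5 = -7.65. IC holds (21.0 ≥ -7.65).
High-fitness type: signal → 60.6 − 2.4 × 10.5 = 35.4; deviate to 0 → 21.0. IC holds (35.4 ≥ 21.0).
2 of 2 constraints hold, so this is a separating equilibrium.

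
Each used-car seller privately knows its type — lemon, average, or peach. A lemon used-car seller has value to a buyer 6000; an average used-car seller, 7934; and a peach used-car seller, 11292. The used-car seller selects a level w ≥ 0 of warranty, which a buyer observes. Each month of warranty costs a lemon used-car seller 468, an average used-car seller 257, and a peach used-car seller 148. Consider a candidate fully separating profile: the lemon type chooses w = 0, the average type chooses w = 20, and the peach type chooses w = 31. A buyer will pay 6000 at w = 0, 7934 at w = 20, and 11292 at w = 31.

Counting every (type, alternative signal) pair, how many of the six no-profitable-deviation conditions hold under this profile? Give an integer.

4

Peach (own payoff 11292 − 148×31 = 6704): to w=0 gives 6000 → no gain ✓; to w=20 gives 7934 − 148×20 = 4974 → no gain ✓.
Average (own payoff 7934 − 257×20 = 2794): to w=0 gives 6000 → profitable ✗; to w=31 gives 11292 − 257×31 = 3325 → profitable ✗.
Lemon (own payoff 6000): to w=20 gives 7934 − 468×20 = -1426 → no gain ✓; to w=31 gives 11292 − 468×31 = -3216 → no gain ✓.
4 of the 6 constraints hold; not an equilibrium.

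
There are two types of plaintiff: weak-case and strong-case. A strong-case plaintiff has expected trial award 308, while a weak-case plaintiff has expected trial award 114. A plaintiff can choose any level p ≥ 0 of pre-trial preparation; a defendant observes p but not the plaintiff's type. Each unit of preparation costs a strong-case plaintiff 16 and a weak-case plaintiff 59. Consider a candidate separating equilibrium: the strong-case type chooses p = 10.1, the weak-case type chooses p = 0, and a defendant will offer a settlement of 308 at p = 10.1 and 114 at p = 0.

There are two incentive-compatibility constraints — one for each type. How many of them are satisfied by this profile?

Weak-case type: stay at 0 → 114; mimic → 308 − 59 × 10.1 = -287.9. IC holds (114 ≥ -287.9).
Strong-case type: signal → 308 − 16 × 10.1 = 146.4; deviate to 0 → 114. IC holds (146.4 ≥ 114).
2 of 2 constraints hold, so this is a separating equilibrium.

2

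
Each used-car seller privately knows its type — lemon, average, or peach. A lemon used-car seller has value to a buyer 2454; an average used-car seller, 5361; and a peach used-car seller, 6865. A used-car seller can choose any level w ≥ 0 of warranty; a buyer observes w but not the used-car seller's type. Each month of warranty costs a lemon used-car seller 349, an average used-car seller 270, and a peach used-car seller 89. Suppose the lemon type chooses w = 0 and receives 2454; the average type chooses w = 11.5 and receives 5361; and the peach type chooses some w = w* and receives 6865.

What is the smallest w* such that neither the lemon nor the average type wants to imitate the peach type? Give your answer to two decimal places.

17.07

Average type (on-path payoff 5361 − 270×11.5 = 2256) won't mimic when 2256 ≥ 6865 − 270·w*, i.e. w* ≥ 17.07.
Lemon type (on-path payoff 2454) won't mimic when 2454 ≥ 6865 − 349·w*, i.e. w* ≥ 12.64.
Both must hold, so w* = max(12.64, 17.07) = 17.07. The average type's constraint binds.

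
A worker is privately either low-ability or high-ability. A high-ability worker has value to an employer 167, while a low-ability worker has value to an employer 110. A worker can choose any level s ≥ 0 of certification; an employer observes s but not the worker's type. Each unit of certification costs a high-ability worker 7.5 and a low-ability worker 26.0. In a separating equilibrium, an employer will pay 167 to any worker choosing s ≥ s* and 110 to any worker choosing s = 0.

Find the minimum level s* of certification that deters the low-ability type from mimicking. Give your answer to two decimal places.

A low-ability worker choosing s = 0 receives 110.
Imitating at s* instead would pay 167 at cost 26.0·s*, netting 167 − 26.0·s*.
Indifference: 110 = 167 − 26.0·s*, so s* = (167 − 110) / 26.0 ≈ 2.19.
This is the low-ability type's binding incentive-compatibility constraint; any s ≥ 2.19 sustains separation on that side.

2.19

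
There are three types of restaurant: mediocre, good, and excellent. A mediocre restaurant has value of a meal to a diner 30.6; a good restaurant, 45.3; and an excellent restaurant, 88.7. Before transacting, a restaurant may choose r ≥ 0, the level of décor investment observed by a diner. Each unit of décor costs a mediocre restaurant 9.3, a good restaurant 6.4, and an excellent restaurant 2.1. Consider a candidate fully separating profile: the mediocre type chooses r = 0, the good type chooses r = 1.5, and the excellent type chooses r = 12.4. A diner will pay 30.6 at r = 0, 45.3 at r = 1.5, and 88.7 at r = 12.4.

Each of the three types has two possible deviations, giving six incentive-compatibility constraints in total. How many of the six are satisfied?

Good (own payoff 45.3 − 6.4×1.5 = 35.7): to r=0 gives 30.6 → no gain ✓; to r=12.4 gives 88.7 − 6.4×12.4 = 9.34 → no gain ✓.
Mediocre (own payoff 30.6): to r=1.5 gives 45.3 − 9.3×1.5 = 31.35 → profitable ✗; to r=12.4 gives 88.7 − 9.3×12.4 = -26.62 → no gain ✓.
Excellent (own payoff 88.7 − 2.1×12.4 = 62.66): to r=0 gives 30.6 → no gain ✓; to r=1.5 gives 45.3 − 2.1×1.5 = 42.15 → no gain ✓.
5 of the 6 constraints hold; not an equilibrium.

5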